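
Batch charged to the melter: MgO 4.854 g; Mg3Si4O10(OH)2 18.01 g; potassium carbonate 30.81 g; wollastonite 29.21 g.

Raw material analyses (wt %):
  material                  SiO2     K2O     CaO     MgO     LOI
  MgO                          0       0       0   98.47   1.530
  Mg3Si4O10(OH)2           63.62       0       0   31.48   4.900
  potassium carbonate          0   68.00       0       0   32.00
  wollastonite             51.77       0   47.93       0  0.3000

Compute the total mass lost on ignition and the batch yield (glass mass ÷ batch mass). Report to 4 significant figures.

All internal work carries exact precision throughout. Mid-chain values are displayed rounded to four significant digits as written — a single rounding produces each reported value. All derived quantities are recomputed in exact precision (ignition loss, net glass mass, the yield, the four compositions, totals) starting from the weights per 71.98 g of glass precisely as stated by either problem or answer.
Per-material ignition loss:
  MgO: 4.854 × 0.01530 = 0.07427 g
  Mg3Si4O10(OH)2: 18.01 × 0.04900 = 0.8825 g
  potassium carbonate: 30.81 × 0.3200 = 9.859 g
  wollastonite: 29.21 × 0.003000 = 0.08763 g
Total LOI = 10.90 g
Glass = batch − LOI = 82.88 − 10.90 = 71.98 g

LOI loss = 10.90 g; glass = 71.98 g; yield = 86.84%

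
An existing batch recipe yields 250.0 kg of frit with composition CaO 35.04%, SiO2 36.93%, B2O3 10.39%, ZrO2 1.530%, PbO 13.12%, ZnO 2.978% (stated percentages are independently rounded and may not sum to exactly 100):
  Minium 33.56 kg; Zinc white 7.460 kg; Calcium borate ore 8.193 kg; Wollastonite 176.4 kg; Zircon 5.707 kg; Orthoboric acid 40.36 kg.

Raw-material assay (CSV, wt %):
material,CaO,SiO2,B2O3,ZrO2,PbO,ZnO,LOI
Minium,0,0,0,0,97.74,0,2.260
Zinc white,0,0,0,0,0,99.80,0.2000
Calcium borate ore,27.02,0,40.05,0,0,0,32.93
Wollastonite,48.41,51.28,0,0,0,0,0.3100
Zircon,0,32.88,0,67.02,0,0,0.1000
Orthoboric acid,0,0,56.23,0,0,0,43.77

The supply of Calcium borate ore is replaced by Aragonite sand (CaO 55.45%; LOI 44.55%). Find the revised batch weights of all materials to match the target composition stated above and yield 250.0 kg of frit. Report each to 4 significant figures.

Revised batch per 250.0 kg frit:
  Minium: 33.56 kg
  Zinc white: 7.460 kg
  Aragonite sand: 3.992 kg
  Wollastonite: 176.4 kg
  Zircon: 5.707 kg
  Orthoboric acid: 46.19 kg
Total batch = 273.3 kg; LOI loss = 23.32 kg

Working values are displayed, rounded to four significant figures, within the worked lines — the whole derivation keeps full precision from first step to last; each reported value is rounded a single time; all derived quantities, including net glass mass, ignition loss, six oxide percentages, the yield, totals, are recomputed starting from the weights on 250.0 kg of glass in exact precision, exactly as shown in the question or the answer.
Per-oxide target masses for 250.0 kg frit:
  CaO: 35.04% × 250.0 = 87.60 kg
  SiO2: 36.93% × 250.0 = 92.32 kg
  B2O3: 10.39% × 250.0 = 25.98 kg
  ZrO2: 1.530% × 250.0 = 3.825 kg
  PbO: 13.12% × 250.0 = 32.80 kg
  ZnO: 2.978% × 250.0 = 7.445 kg
Balance tally, oxide-wise, from the weights as reported, relative to the basis at hand (sum by sum, the targets are met modulo rounding of the values):
  CaO: 3.992·0.5545 + 176.4·0.4841 = 87.61 kg (target 87.60 kg)
  SiO2: 176.4·0.5128 + 5.707·0.3288 = 92.33 kg (target 92.32 kg)
  B2O3: 46.19·0.5623 = 25.97 kg (target 25.98 kg)
  ZrO2: 5.707·0.6702 = 3.825 kg (target 3.825 kg)
  PbO: 33.56·0.9774 = 32.80 kg (target 32.80 kg)
  ZnO: 7.460·0.9980 = 7.445 kg (target 7.445 kg)
Consistency of the glass mass: Σ batch − LOI loss = 250.0 kg (summing oxide targets gives 250.0 kg; with the basis standing at 250.0 kg — gaps are rounding artifacts).
Summing the batch: Σ batch = 273.3 kg; LOI removed, Σ of batch·LOI: 23.32 kg; glass ÷ batch gives a yield of 91.47%.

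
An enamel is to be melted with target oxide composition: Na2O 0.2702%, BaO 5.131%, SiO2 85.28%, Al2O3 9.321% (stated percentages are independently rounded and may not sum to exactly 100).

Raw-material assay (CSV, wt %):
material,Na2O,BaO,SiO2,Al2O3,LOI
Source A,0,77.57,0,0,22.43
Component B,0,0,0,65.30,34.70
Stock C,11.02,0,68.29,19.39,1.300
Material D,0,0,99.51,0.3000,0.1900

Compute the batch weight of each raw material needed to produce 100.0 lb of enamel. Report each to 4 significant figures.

Batch per 100.0 lb enamel:
  Source A: 6.615 lb
  Component B: 13.16 lb
  Stock C: 2.452 lb
  Material D: 84.02 lb
Total batch = 106.2 lb; LOI loss = 6.242 lb; yield = 94.13%

Each numeric step maintains full float precision through the solve — working values appear rounded off to 4 significant digits across the worked steps; a single rounding produces each reported figure; derived quantities are rebuilt from the weighed amounts at 100.0 lb of glass in exact precision (net glass mass, yield, LOI, four oxide percentages, totals), as written in either problem or answer.
Oxide-by-oxide targets in 100.0 lb enamel:
  Na2O: 0.2702% × 100.0 = 0.2702 lb
  BaO: 5.131% × 100.0 = 5.131 lb
  SiO2: 85.28% × 100.0 = 85.28 lb
  Al2O3: 9.321% × 100.0 = 9.321 lb
A balance pass over the oxides, with the batch weights as given, for the quoted basis mass (sum by sum, the targets are met within answer rounding):
  Na2O: 2.452·0.1102 = 0.2702 lb (target 0.2702 lb)
  BaO: 6.615·0.7757 = 5.131 lb (target 5.131 lb)
  SiO2: 2.452·0.6829 + 84.02·0.9951 = 85.28 lb (target 85.28 lb)
  Al2O3: 13.16·0.6530 + 2.452·0.1939 + 84.02·0.003000 = 9.321 lb (target 9.321 lb)
Glass-mass bookkeeping: Σ batch − LOI loss = 100.0 lb (targets for the oxides total 100.0 lb; versus the stated basis of 100.0 lb — a pure rounding effect).
Total batch = Σ batch = 106.2 lb; Σ batch·LOI gives LOI loss = 6.242 lb; yield = glass ÷ total batch = 94.13%.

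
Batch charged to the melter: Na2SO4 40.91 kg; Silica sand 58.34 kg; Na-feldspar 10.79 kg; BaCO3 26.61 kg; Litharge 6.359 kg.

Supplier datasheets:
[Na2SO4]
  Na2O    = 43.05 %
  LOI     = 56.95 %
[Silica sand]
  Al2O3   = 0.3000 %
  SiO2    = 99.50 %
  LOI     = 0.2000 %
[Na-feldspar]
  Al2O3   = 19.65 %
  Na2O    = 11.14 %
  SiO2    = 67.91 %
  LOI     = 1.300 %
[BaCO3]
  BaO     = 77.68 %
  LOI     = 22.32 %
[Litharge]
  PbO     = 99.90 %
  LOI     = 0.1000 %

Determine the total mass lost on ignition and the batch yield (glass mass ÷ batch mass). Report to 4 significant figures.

LOI loss = 29.50 kg; glass = 113.5 kg; yield = 79.37%

Values along the way are displayed (rounded to 4 significant figures) at each printed step — every computation runs at full precision at all times — exactly one rounding lands on each reported number. The derived quantities are rebuilt starting from the weights for 113.5 kg of glass in full float precision (the five compositions, yield, glass mass, LOI, totals), as they appear in the problem or answer text.
LOI of each material in turn:
  Na2SO4: 40.91 × 0.5695 = 23.30 kg
  Silica sand: 58.34 × 0.002000 = 0.1167 kg
  Na-feldspar: 10.79 × 0.01300 = 0.1403 kg
  BaCO3: 26.61 × 0.2232 = 5.939 kg
  Litharge: 6.359 × 0.001000 = 0.006359 kg
Total LOI = 29.50 kg
Glass = batch − LOI = 143.0 − 29.50 = 113.5 kg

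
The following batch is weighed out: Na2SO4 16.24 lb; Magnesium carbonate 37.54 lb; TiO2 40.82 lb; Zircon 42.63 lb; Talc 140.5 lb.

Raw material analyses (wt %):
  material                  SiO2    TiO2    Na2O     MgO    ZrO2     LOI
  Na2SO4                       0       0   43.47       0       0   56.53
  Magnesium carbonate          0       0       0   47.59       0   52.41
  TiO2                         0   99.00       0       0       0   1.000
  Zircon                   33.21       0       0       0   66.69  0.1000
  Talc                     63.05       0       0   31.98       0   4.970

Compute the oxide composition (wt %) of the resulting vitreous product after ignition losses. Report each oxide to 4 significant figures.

Glass mass = 241.4 lb (batch 277.7 − LOI 36.29).
Composition: SiO2 42.55%, TiO2 16.74%, Na2O 2.924%, MgO 26.01%, ZrO2 11.78%

Each numeric step carries full float precision through every step. In-progress results are displayed, with 4-significant-figure rounding, across the worked steps. A single rounding yields every reported number; the derived quantities are re-derived at full precision (five oxide percentages, the totals, yield, LOI, net glass mass) from the weighed amounts at 241.4 lb of glass, exactly as shown in the problem or the answer.
Oxide masses out of the charge:
  SiO2: 42.63·0.3321 + 140.5·0.6305 = 102.7 lb
  TiO2: 40.82·0.9900 = 40.41 lb
  Na2O: 16.24·0.4347 = 7.060 lb
  MgO: 37.54·0.4759 + 140.5·0.3198 = 62.80 lb
  ZrO2: 42.63·0.6669 = 28.43 lb
LOI: 16.24·0.5653 + 37.54·0.5241 + 40.82·0.01000 + 42.63·0.001000 + 140.5·0.04970 = 36.29 lb
Glass mass = batch − LOI = 277.7 − 36.29 = 241.4 lb (= the summed oxide contributions)
wt % = oxide mass / glass mass × 100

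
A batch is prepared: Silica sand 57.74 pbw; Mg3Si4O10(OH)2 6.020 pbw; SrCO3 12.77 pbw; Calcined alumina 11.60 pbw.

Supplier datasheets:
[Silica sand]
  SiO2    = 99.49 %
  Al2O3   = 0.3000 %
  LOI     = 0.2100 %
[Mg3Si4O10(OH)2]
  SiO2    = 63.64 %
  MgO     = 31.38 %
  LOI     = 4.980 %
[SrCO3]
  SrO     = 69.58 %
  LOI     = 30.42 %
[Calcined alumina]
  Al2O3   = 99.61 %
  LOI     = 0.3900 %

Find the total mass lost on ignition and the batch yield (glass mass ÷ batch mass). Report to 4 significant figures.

The intermediate values are shown, rounded to 4 significant figures, in the working — the whole derivation runs at full float precision through every step; every reported value carries a single rounding — the derived quantities, which include glass mass, the totals, the four compositions, yield, LOI, are computed in exact precision, as they appear in the problem or the answer, starting from the weights per 83.78 pbw of glass.
LOI of each material in turn:
  Silica sand: 57.74 × 0.002100 = 0.1213 pbw
  Mg3Si4O10(OH)2: 6.020 × 0.04980 = 0.2998 pbw
  SrCO3: 12.77 × 0.3042 = 3.885 pbw
  Calcined alumina: 11.60 × 0.003900 = 0.04524 pbw
Total LOI = 4.351 pbw
Glass = batch − LOI = 88.13 − 4.351 = 83.78 pbw

LOI loss = 4.351 pbw; glass = 83.78 pbw; yield = 95.06%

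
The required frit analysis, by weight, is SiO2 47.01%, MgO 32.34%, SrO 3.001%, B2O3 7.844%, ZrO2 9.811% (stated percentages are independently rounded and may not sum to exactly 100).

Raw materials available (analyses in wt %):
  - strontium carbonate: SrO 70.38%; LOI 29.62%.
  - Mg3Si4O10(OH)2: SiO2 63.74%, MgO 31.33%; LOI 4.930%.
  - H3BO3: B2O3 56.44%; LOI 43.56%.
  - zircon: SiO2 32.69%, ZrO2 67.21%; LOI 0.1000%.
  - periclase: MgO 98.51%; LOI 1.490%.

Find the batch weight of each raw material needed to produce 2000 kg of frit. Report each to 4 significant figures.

Rounding to 4 significant digits applies to every mid-chain value as displayed. All arithmetic carries exact precision through every step; exactly one rounding lands on every reported number; derived quantities, which include the five compositions, net glass mass, yield, LOI, the totals, are carried in exact precision, as quoted within either problem or answer, from the weighed amounts per 2000 kg of glass.
Per-oxide target masses for 2000 kg frit:
  SiO2: 47.01% × 2000 = 940.2 kg
  MgO: 32.34% × 2000 = 646.8 kg
  SrO: 3.001% × 2000 = 60.02 kg
  B2O3: 7.844% × 2000 = 156.9 kg
  ZrO2: 9.811% × 2000 = 196.2 kg
A balance pass over the oxides, on the weights just shown, versus the basis set out (every target is met by its sum once rounding is allowed for):
  SiO2: 1325·0.6374 + 292.0·0.3269 = 940.0 kg (target 940.2 kg)
  MgO: 1325·0.3133 + 235.1·0.9851 = 646.7 kg (target 646.8 kg)
  SrO: 85.28·0.7038 = 60.02 kg (target 60.02 kg)
  B2O3: 278.0·0.5644 = 156.9 kg (target 156.9 kg)
  ZrO2: 292.0·0.6721 = 196.3 kg (target 196.2 kg)
Auditing the glass mass value: batch total minus LOI = 2000 kg (oxide target masses add up to 2000 kg; stated basis 2000 kg — any gap is answer rounding).
Whole-batch sum: Σ batch = 2215 kg; LOI removed, Σ of batch·LOI: 215.5 kg; yield: glass divided by total = 90.27%.

Batch per 2000 kg frit:
  strontium carbonate: 85.28 kg
  Mg3Si4O10(OH)2: 1325 kg
  H3BO3: 278.0 kg
  zircon: 292.0 kg
  periclase: 235.1 kg
Total batch = 2215 kg; LOI loss = 215.5 kg; yield = 90.27%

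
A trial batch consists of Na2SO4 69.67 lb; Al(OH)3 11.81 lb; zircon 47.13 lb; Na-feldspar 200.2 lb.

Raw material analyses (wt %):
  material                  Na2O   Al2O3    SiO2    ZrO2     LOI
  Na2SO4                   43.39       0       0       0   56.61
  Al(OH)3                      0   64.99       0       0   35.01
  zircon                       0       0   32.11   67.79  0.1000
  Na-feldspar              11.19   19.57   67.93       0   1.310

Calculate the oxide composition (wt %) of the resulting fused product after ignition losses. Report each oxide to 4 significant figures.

Glass mass = 282.6 lb (batch 328.8 − LOI 46.24).
Composition: Na2O 18.63%, Al2O3 16.58%, SiO2 53.48%, ZrO2 11.31%

The working math runs at full float precision from start to finish. Values along the way are rounded to four significant digits as shown. Every reported number carries a single rounding — derived quantities are re-derived starting from the weights for 282.6 lb of glass in full float precision (the totals, ignition loss, the four compositions, yield, net glass mass) as written in the problem or the answer.
Oxide masses out of the charge:
  Na2O: 69.67·0.4339 + 200.2·0.1119 = 52.63 lb
  Al2O3: 11.81·0.6499 + 200.2·0.1957 = 46.85 lb
  SiO2: 47.13·0.3211 + 200.2·0.6793 = 151.1 lb
  ZrO2: 47.13·0.6779 = 31.95 lb
LOI: 69.67·0.5661 + 11.81·0.3501 + 47.13·0.001000 + 200.2·0.01310 = 46.24 lb
The glass mass, total less LOI, = 328.8 − 46.24 = 282.6 lb (= Σ oxide masses)
percent by weight: oxide/glass ×100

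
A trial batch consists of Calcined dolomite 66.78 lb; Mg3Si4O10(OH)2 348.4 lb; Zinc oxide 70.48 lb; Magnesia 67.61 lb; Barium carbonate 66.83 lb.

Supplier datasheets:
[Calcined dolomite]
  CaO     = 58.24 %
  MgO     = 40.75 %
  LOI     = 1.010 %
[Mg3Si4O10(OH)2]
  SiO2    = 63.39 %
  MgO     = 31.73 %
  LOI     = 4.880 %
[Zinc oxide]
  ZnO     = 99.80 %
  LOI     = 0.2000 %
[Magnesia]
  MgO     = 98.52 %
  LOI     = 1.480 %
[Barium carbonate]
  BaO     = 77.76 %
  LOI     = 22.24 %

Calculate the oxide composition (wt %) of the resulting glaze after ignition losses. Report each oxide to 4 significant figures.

In-progress results are displayed rounded off to 4 significant digits alongside each step; exact precision is kept in every operation; each reported value takes a single rounding — all derived quantities (yield, glass mass, totals, the five compositions, LOI) are carried at full precision from the weighed amounts for 586.4 lb of glass exactly as printed in problem or answer.
Oxide masses out of the charge:
  CaO: 66.78·0.5824 = 38.89 lb
  SiO2: 348.4·0.6339 = 220.9 lb
  BaO: 66.83·0.7776 = 51.97 lb
  ZnO: 70.48·0.9980 = 70.34 lb
  MgO: 66.78·0.4075 + 348.4·0.3173 + 67.61·0.9852 = 204.4 lb
LOI: 66.78·0.01010 + 348.4·0.04880 + 70.48·0.002000 + 67.61·0.01480 + 66.83·0.2224 = 33.68 lb
batch − LOI leaves glass = 620.1 − 33.68 = 586.4 lb (the oxide masses sum to this)
oxide / glass × 100 gives the wt %

Glass mass = 586.4 lb (batch 620.1 − LOI 33.68).
Composition: CaO 6.632%, SiO2 37.66%, BaO 8.862%, ZnO 11.99%, MgO 34.85%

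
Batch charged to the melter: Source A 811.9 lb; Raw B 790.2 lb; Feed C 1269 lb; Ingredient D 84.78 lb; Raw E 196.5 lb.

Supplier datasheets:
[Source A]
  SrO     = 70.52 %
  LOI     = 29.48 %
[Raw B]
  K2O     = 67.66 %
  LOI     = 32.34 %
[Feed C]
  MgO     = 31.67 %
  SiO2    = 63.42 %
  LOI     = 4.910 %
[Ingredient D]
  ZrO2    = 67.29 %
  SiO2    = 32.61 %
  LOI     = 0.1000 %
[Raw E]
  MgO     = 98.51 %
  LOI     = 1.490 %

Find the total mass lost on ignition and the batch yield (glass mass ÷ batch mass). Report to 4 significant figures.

In-progress results are shown with 4-significant-digit rounding when written out — each numeric step holds full precision through every step — a single rounding completes every reported figure — derived quantities (totals, the yield, ignition loss, glass mass, the five compositions) are rebuilt at full precision from the batch weights for 2592 lb of glass as written in the question or the answer.
Material-by-material LOI:
  Source A: 811.9 × 0.2948 = 239.3 lb
  Raw B: 790.2 × 0.3234 = 255.6 lb
  Feed C: 1269 × 0.04910 = 62.31 lb
  Ingredient D: 84.78 × 0.001000 = 0.08478 lb
  Raw E: 196.5 × 0.01490 = 2.928 lb
Total LOI = 560.2 lb
Glass = batch − LOI = 3152 − 560.2 = 2592 lb

LOI loss = 560.2 lb; glass = 2592 lb; yield = 82.23%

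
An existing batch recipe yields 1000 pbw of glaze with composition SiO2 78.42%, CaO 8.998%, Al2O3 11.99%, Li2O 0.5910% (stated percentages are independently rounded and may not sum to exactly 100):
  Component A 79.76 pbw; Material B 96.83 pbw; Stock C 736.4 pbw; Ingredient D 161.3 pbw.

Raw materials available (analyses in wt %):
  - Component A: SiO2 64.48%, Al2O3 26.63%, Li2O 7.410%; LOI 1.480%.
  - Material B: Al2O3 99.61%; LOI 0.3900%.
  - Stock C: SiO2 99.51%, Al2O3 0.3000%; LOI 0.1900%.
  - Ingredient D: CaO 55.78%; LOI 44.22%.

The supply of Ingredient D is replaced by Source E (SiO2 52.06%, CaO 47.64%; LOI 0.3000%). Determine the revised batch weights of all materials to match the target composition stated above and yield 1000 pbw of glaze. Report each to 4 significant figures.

Revised batch per 1000 pbw glaze:
  Component A: 79.76 pbw
  Material B: 97.13 pbw
  Stock C: 637.6 pbw
  Source E: 188.9 pbw
Total batch = 1003 pbw; LOI loss = 3.337 pbw

The intermediate values are shown, rounded to four significant digits, in the working. All arithmetic carries full precision in all steps — each reported value takes just one rounding; the derived quantities (glass mass, the totals, LOI, the four compositions, yield) are computed from the weighed amounts per 1000 pbw of glass in full precision, as they appear in problem or answer.
Oxide mass targets, per 1000 pbw glaze:
  SiO2: 78.42% × 1000 = 784.2 pbw
  CaO: 8.998% × 1000 = 89.98 pbw
  Al2O3: 11.99% × 1000 = 119.9 pbw
  Li2O: 0.5910% × 1000 = 5.910 pbw
Per-oxide balance check given the weights on record, on the stated basis (sum by sum, the targets are met net of answer rounding effects):
  SiO2: 79.76·0.6448 + 637.6·0.9951 + 188.9·0.5206 = 784.2 pbw (target 784.2 pbw)
  CaO: 188.9·0.4764 = 89.99 pbw (target 89.98 pbw)
  Al2O3: 79.76·0.2663 + 97.13·0.9961 + 637.6·0.003000 = 119.9 pbw (target 119.9 pbw)
  Li2O: 79.76·0.07410 = 5.910 pbw (target 5.910 pbw)
Auditing the glass mass value: Σ batch − LOI loss = 1000 pbw (per-oxide target masses sum to 1000 pbw; versus the stated basis of 1000 pbw — differing by rounding only).
Batch total: Σ batch = 1003 pbw; Σ batch·LOI gives LOI loss = 3.337 pbw; yield = glass ÷ total batch = 99.67%.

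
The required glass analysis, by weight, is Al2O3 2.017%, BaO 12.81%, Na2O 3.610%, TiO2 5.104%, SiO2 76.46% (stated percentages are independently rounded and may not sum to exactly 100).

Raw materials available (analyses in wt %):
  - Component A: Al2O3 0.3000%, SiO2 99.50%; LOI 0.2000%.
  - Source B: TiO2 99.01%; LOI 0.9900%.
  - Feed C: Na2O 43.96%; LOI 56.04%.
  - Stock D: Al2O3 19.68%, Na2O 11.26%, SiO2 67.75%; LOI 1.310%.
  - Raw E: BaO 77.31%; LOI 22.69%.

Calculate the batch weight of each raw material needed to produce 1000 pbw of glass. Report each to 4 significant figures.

Batch per 1000 pbw glass:
  Component A: 706.0 pbw
  Source B: 51.55 pbw
  Feed C: 58.62 pbw
  Stock D: 91.73 pbw
  Raw E: 165.7 pbw
Total batch = 1074 pbw; LOI loss = 73.57 pbw; yield = 93.15%

In-progress results appear (rounded to four significant digits) between the steps — the whole derivation maintains exact precision through the solve — every reported number is rounded only once. All derived quantities, including yield, totals, the five compositions, LOI, glass mass, are recomputed from the batch weights per 1000 pbw of glass at full float precision precisely as stated by the problem or answer text.
The oxide mass targets at 1000 pbw glass:
  Al2O3: 2.017% × 1000 = 20.17 pbw
  BaO: 12.81% × 1000 = 128.1 pbw
  Na2O: 3.610% × 1000 = 36.10 pbw
  TiO2: 5.104% × 1000 = 51.04 pbw
  SiO2: 76.46% × 1000 = 764.6 pbw
A balance pass over the oxides, working from each reported weight, per the basis as stated (sums match the target masses exact up to rounding of places):
  Al2O3: 706.0·0.003000 + 91.73·0.1968 = 20.17 pbw (target 20.17 pbw)
  BaO: 165.7·0.7731 = 128.1 pbw (target 128.1 pbw)
  Na2O: 58.62·0.4396 + 91.73·0.1126 = 36.10 pbw (target 36.10 pbw)
  TiO2: 51.55·0.9901 = 51.04 pbw (target 51.04 pbw)
  SiO2: 706.0·0.9950 + 91.73·0.6775 = 764.6 pbw (target 764.6 pbw)
Glass mass check: whole batch net of LOI = 1000 pbw (targets for the oxides total 1000 pbw; basis as stated: 1000 pbw — gaps are rounding artifacts).
Batch total: Σ batch = 1074 pbw; the LOI term Σ batch·LOI equals 73.57 pbw; yield = glass ÷ total batch = 93.15%.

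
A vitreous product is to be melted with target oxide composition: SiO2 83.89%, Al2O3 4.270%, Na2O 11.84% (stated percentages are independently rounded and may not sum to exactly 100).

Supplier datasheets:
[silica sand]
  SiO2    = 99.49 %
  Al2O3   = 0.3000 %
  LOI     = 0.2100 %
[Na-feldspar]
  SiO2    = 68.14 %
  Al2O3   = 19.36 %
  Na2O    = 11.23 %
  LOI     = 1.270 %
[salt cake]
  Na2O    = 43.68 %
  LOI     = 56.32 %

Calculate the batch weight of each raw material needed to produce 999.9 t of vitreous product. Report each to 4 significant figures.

Batch per 999.9 t vitreous product:
  silica sand: 699.5 t
  Na-feldspar: 209.7 t
  salt cake: 217.1 t
Total batch = 1126 t; LOI loss = 126.4 t; yield = 88.78%

In-progress results are shown rounded to four significant figures at each printed step. Full float precision is maintained throughout — exactly one rounding is applied to each reported result. The derived quantities (the totals, net glass mass, the three compositions, LOI, yield) are re-derived from the batch weights at 999.9 t of glass at exact precision, exactly as printed in the question or the answer.
Target oxide masses per 999.9 t vitreous product:
  SiO2: 83.89% × 999.9 = 838.8 t
  Al2O3: 4.270% × 999.9 = 42.70 t
  Na2O: 11.84% × 999.9 = 118.4 t
Per-oxide balance check from the weights as reported, against the basis in use (every target is met by its sum exact up to rounding of places):
  SiO2: 699.5·0.9949 + 209.7·0.6814 = 838.8 t (target 838.8 t)
  Al2O3: 699.5·0.003000 + 209.7·0.1936 = 42.70 t (target 42.70 t)
  Na2O: 209.7·0.1123 + 217.1·0.4368 = 118.4 t (target 118.4 t)
Consistency of the glass mass: net batch after ignition = 999.9 t (the targets, summed, come to 999.9 t; with the basis standing at 999.9 t — gaps are rounding artifacts).
Batch grand total — Σ batch = 1126 t; Σ batch·LOI gives LOI loss = 126.4 t; yield = glass ÷ total batch = 88.78%.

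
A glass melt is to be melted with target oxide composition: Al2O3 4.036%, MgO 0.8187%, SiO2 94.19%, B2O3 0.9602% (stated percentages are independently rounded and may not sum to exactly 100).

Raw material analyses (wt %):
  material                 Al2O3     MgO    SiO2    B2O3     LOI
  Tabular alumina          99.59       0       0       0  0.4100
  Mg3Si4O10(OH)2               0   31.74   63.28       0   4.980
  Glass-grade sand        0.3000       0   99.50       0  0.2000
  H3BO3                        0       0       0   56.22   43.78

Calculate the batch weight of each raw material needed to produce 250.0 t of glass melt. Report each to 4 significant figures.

Batch per 250.0 t glass melt:
  Tabular alumina: 9.431 t
  Mg3Si4O10(OH)2: 6.448 t
  Glass-grade sand: 232.6 t
  H3BO3: 4.270 t
Total batch = 252.7 t; LOI loss = 2.694 t; yield = 98.93%

The intermediate values are shown (rounded to 4 significant digits) in the printout — the whole derivation carries full float precision at all times. Each reported figure is rounded exactly once — derived quantities, which include four oxide percentages, totals, glass mass, yield, LOI, are carried at full float precision, as quoted within either problem or answer, from the weighed amounts at 250.0 t of glass.
Oxide mass targets, per 250.0 t glass melt:
  Al2O3: 4.036% × 250.0 = 10.09 t
  MgO: 0.8187% × 250.0 = 2.047 t
  SiO2: 94.19% × 250.0 = 235.5 t
  B2O3: 0.9602% × 250.0 = 2.400 t
Verifying the oxide balance using the reported weights, versus the basis set out (delivered sums recover each target inside rounding margins):
  Al2O3: 9.431·0.9959 + 232.6·0.003000 = 10.09 t (target 10.09 t)
  MgO: 6.448·0.3174 = 2.047 t (target 2.047 t)
  SiO2: 6.448·0.6328 + 232.6·0.9950 = 235.5 t (target 235.5 t)
  B2O3: 4.270·0.5622 = 2.401 t (target 2.400 t)
Glass-mass sanity pass: the batch minus its LOI: 250.1 t (the Σ of target masses is 250.0 t; against the stated basis, 250.0 t — any gap is answer rounding).
Batch total: Σ batch = 252.7 t; Σ batch·LOI gives LOI loss = 2.694 t; yield = glass ÷ total batch = 98.93%.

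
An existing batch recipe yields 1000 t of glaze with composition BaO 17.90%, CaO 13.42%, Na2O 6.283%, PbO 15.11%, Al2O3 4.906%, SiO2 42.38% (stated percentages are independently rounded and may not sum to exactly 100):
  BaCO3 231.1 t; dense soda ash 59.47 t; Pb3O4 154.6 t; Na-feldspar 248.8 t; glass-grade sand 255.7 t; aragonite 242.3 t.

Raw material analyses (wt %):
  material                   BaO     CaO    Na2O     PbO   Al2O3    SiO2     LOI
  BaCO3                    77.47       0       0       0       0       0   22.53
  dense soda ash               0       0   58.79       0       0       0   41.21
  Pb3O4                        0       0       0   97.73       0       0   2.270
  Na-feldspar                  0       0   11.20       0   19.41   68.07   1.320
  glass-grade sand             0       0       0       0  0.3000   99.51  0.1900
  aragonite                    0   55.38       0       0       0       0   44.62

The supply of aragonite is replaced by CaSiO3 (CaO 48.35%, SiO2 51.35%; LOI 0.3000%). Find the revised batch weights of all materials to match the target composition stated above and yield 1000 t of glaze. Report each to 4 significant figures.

Revised batch per 1000 t glaze:
  BaCO3: 231.1 t
  dense soda ash: 59.05 t
  Pb3O4: 154.6 t
  Na-feldspar: 251.0 t
  glass-grade sand: 110.9 t
  CaSiO3: 277.6 t
Total batch = 1084 t; LOI loss = 84.27 t

In-progress results appear with 4-significant-figure rounding alongside each step — every computation keeps full precision at each step; each reported figure receives exactly one rounding. The derived quantities (totals, glass mass, yield, the six compositions, LOI) are recomputed in full precision using the weight values per 1000 t of glass exactly as printed in problem or answer.
Target oxide masses per 1000 t glaze:
  BaO: 17.90% × 1000 = 179.0 t
  CaO: 13.42% × 1000 = 134.2 t
  Na2O: 6.283% × 1000 = 62.83 t
  PbO: 15.11% × 1000 = 151.1 t
  Al2O3: 4.906% × 1000 = 49.06 t
  SiO2: 42.38% × 1000 = 423.8 t
Sums-versus-targets review from the weights as reported, against the basis in use (oxide sums agree with the targets up to rounding of the answer):
  BaO: 231.1·0.7747 = 179.0 t (target 179.0 t)
  CaO: 277.6·0.4835 = 134.2 t (target 134.2 t)
  Na2O: 59.05·0.5879 + 251.0·0.1120 = 62.83 t (target 62.83 t)
  PbO: 154.6·0.9773 = 151.1 t (target 151.1 t)
  Al2O3: 251.0·0.1941 + 110.9·0.003000 = 49.05 t (target 49.06 t)
  SiO2: 251.0·0.6807 + 110.9·0.9951 + 277.6·0.5135 = 423.8 t (target 423.8 t)
Glass mass check: total charge less LOI = 1000 t (targets for the oxides total 1000 t; with the basis standing at 1000 t — rounding explains the deltas).
Whole-batch sum: Σ batch = 1084 t; LOI removed, Σ of batch·LOI: 84.27 t; yield: glass divided by total = 92.23%.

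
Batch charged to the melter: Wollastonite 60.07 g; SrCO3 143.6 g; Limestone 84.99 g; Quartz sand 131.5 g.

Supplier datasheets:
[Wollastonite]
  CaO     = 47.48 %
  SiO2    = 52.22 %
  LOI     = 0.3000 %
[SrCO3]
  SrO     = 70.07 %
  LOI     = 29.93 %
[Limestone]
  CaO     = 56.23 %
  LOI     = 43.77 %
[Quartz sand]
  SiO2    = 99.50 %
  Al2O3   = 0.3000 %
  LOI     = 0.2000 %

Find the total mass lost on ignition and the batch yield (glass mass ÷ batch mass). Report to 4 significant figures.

LOI loss = 80.62 g; glass = 339.5 g; yield = 80.81%

Intermediates are shown (rounded to 4 significant digits) on the page; all arithmetic carries exact precision all the way through — every reported value sees exactly one rounding. The derived quantities (the totals, four oxide percentages, net glass mass, LOI, the yield) are carried at full float precision starting from the weights on 339.5 g of glass, as written in the question or the answer.
Ignition loss by material:
  Wollastonite: 60.07 × 0.003000 = 0.1802 g
  SrCO3: 143.6 × 0.2993 = 42.98 g
  Limestone: 84.99 × 0.4377 = 37.20 g
  Quartz sand: 131.5 × 0.002000 = 0.2630 g
Total LOI = 80.62 g
Glass = batch − LOI = 420.2 − 80.62 = 339.5 g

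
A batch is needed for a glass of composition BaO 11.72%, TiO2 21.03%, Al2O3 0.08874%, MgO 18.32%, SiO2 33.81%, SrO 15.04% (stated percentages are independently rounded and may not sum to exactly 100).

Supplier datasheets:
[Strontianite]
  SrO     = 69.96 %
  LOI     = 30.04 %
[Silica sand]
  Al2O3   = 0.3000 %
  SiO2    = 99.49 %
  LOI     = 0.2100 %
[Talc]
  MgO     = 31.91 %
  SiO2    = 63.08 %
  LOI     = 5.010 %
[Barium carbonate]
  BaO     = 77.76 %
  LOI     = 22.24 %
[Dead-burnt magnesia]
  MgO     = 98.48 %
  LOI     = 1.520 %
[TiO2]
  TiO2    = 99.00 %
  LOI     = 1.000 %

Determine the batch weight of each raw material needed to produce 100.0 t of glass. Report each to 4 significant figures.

Working values appear with 4-significant-figure rounding between the steps — all internal work carries exact precision from start to finish. Exactly one rounding lands on every reported result — all derived quantities, which include ignition loss, the six compositions, net glass mass, the totals, the yield, are rebuilt at full float precision, precisely as stated by either problem or answer, starting from the weights on 100.0 t of glass.
Target masses of each oxide per 100.0 t glass:
  BaO: 11.72% × 100.0 = 11.72 t
  TiO2: 21.03% × 100.0 = 21.03 t
  Al2O3: 0.08874% × 100.0 = 0.08874 t
  MgO: 18.32% × 100.0 = 18.32 t
  SiO2: 33.81% × 100.0 = 33.81 t
  SrO: 15.04% × 100.0 = 15.04 t
Verifying the oxide balance using the reported weights, under the basis named above (every target is met by its sum once rounding is allowed for):
  BaO: 15.07·0.7776 = 11.72 t (target 11.72 t)
  TiO2: 21.24·0.9900 = 21.03 t (target 21.03 t)
  Al2O3: 29.58·0.003000 = 0.08874 t (target 0.08874 t)
  MgO: 6.945·0.3191 + 16.35·0.9848 = 18.32 t (target 18.32 t)
  SiO2: 29.58·0.9949 + 6.945·0.6308 = 33.81 t (target 33.81 t)
  SrO: 21.50·0.6996 = 15.04 t (target 15.04 t)
The glass-mass cross-check: batch total minus LOI = 100.0 t (oxide target masses add up to 100.0 t; basis as stated: 100.0 t — rounding explains the deltas).
Total batch = Σ batch = 110.7 t; loss to ignition Σ batch·LOI = 10.68 t; glass ÷ batch gives a yield of 90.35%.

Batch per 100.0 t glass:
  Strontianite: 21.50 t
  Silica sand: 29.58 t
  Talc: 6.945 t
  Barium carbonate: 15.07 t
  Dead-burnt magnesia: 16.35 t
  TiO2: 21.24 t
Total batch = 110.7 t; LOI loss = 10.68 t; yield = 90.35%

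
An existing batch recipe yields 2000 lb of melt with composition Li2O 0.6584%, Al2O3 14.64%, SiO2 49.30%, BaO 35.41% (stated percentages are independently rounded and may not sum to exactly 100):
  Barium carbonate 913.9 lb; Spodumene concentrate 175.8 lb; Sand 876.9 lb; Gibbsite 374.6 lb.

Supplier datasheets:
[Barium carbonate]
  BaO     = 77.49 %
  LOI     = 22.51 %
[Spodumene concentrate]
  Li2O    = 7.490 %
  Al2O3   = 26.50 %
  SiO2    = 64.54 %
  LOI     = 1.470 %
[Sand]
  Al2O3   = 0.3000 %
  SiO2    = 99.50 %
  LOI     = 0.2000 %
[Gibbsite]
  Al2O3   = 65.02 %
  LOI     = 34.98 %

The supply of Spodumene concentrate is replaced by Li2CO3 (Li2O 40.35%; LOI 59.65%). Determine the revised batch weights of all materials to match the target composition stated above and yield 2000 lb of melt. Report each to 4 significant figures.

Revised batch per 2000 lb melt:
  Barium carbonate: 913.9 lb
  Li2CO3: 32.63 lb
  Sand: 991.0 lb
  Gibbsite: 445.8 lb
Total batch = 2383 lb; LOI loss = 383.1 lb

In-progress results are shown with 4-significant-figure rounding as written; the whole derivation maintains full float precision in every operation; each reported figure carries a single rounding. The derived quantities, which include net glass mass, four oxide percentages, totals, yield, LOI, are computed in full float precision, as quoted within problem or answer, from the batch weights for 2000 lb of glass.
The oxide mass targets at 2000 lb melt:
  Li2O: 0.6584% × 2000 = 13.17 lb
  Al2O3: 14.64% × 2000 = 292.8 lb
  SiO2: 49.30% × 2000 = 986.0 lb
  BaO: 35.41% × 2000 = 708.2 lb
Oxide-by-oxide audit per the reported batch figures, on the stated basis (sums match the target masses once rounding is allowed for):
  Li2O: 32.63·0.4035 = 13.17 lb (target 13.17 lb)
  Al2O3: 991.0·0.003000 + 445.8·0.6502 = 292.8 lb (target 292.8 lb)
  SiO2: 991.0·0.9950 = 986.0 lb (target 986.0 lb)
  BaO: 913.9·0.7749 = 708.2 lb (target 708.2 lb)
The glass-mass cross-check: total charge less LOI = 2000 lb (the targets, summed, come to 2000 lb; with the basis standing at 2000 lb — a pure rounding effect).
Summing the batch: Σ batch = 2383 lb; LOI loss = Σ batch·LOI = 383.1 lb; glass ÷ batch gives a yield of 83.93%.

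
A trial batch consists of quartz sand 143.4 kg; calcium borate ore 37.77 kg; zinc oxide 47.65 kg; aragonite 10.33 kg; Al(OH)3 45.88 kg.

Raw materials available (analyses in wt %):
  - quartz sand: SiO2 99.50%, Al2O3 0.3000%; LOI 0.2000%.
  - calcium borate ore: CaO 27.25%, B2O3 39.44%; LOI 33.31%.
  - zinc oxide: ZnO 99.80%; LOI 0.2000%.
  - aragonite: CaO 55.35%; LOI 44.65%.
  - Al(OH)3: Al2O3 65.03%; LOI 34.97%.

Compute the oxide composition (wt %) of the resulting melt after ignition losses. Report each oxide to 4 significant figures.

The whole derivation runs at full precision at each step. The intermediate values are displayed (rounded to four significant digits) alongside each step — a single rounding yields each reported number — derived quantities (ignition loss, net glass mass, the five compositions, the totals, the yield) are carried starting from the weights at 251.4 kg of glass in exact precision as set out in the problem or answer text.
Mass of each oxide from the mix:
  CaO: 37.77·0.2725 + 10.33·0.5535 = 16.01 kg
  SiO2: 143.4·0.9950 = 142.7 kg
  ZnO: 47.65·0.9980 = 47.55 kg
  Al2O3: 143.4·0.003000 + 45.88·0.6503 = 30.27 kg
  B2O3: 37.77·0.3944 = 14.90 kg
LOI: 143.4·0.002000 + 37.77·0.3331 + 47.65·0.002000 + 10.33·0.4465 + 45.88·0.3497 = 33.62 kg
Glass mass = batch − LOI = 285.0 − 33.62 = 251.4 kg (= the summed oxide contributions)
each wt % is 100 × oxide ÷ glass

Glass mass = 251.4 kg (batch 285.0 − LOI 33.62).
Composition: CaO 6.368%, SiO2 56.75%, ZnO 18.92%, Al2O3 12.04%, B2O3 5.925%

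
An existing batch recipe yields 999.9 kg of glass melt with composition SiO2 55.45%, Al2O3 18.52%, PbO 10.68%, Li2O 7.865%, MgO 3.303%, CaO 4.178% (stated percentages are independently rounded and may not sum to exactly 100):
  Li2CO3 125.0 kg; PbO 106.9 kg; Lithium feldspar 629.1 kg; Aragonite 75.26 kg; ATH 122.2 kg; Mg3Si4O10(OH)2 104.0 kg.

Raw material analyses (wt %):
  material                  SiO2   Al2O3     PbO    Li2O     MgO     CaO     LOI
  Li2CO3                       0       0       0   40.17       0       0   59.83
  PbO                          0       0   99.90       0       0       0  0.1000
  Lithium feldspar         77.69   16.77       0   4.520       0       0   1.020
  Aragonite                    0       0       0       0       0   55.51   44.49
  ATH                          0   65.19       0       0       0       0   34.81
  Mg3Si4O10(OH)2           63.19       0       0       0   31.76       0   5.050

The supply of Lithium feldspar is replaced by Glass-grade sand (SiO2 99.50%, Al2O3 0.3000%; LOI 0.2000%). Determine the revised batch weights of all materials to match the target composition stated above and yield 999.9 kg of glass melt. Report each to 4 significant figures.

Each numeric step holds full float precision throughout. In-progress results are printed, rounded to four significant digits, within the worked lines. Every reported value carries a single rounding. The derived quantities, including ignition loss, yield, the six compositions, totals, glass mass, are re-derived using the weight values for 999.9 kg of glass in full precision exactly as printed in the question or the answer.
Oxide-by-oxide targets in 999.9 kg glass melt:
  SiO2: 55.45% × 999.9 = 554.4 kg
  Al2O3: 18.52% × 999.9 = 185.2 kg
  PbO: 10.68% × 999.9 = 106.8 kg
  Li2O: 7.865% × 999.9 = 78.64 kg
  MgO: 3.303% × 999.9 = 33.03 kg
  CaO: 4.178% × 999.9 = 41.78 kg
Oxide-by-oxide audit applying the batch weights above, per the basis as stated (oxide sums agree with the targets up to rounding of the answer):
  SiO2: 491.2·0.9950 + 104.0·0.6319 = 554.5 kg (target 554.4 kg)
  Al2O3: 491.2·0.003000 + 281.8·0.6519 = 185.2 kg (target 185.2 kg)
  PbO: 106.9·0.9990 = 106.8 kg (target 106.8 kg)
  Li2O: 195.8·0.4017 = 78.65 kg (target 78.64 kg)
  MgO: 104.0·0.3176 = 33.03 kg (target 33.03 kg)
  CaO: 75.26·0.5551 = 41.78 kg (target 41.78 kg)
Glass-mass bookkeeping: batch total minus LOI = 999.9 kg (the Σ of target masses is 999.9 kg; the stated basis being 999.9 kg — differing by rounding only).
Summing the batch: Σ batch = 1255 kg; LOI loss = Σ batch·LOI = 255.1 kg; glass ÷ batch gives a yield of 79.68%.

Revised batch per 999.9 kg glass melt:
  Li2CO3: 195.8 kg
  PbO: 106.9 kg
  Glass-grade sand: 491.2 kg
  Aragonite: 75.26 kg
  ATH: 281.8 kg
  Mg3Si4O10(OH)2: 104.0 kg
Total batch = 1255 kg; LOI loss = 255.1 kg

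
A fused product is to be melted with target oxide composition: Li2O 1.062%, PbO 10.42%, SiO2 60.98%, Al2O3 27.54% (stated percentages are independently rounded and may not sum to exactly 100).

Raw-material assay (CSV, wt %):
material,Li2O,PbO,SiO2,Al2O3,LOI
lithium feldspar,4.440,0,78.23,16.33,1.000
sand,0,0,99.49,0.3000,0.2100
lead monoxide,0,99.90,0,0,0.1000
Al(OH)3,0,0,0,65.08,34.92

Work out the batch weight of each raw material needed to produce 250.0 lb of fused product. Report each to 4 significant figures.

Batch per 250.0 lb fused product:
  lithium feldspar: 59.80 lb
  sand: 106.2 lb
  lead monoxide: 26.08 lb
  Al(OH)3: 90.30 lb
Total batch = 282.4 lb; LOI loss = 32.38 lb; yield = 88.53%

Mid-chain values are printed (rounded to four significant figures) between the steps — all internal work keeps full precision at each step — every reported figure sees exactly one rounding. Derived quantities, which include ignition loss, net glass mass, yield, the totals, the four compositions, are re-derived at full float precision, as they appear in problem or answer, using the weight values at 250.0 lb of glass.
Target oxide masses per 250.0 lb fused product:
  Li2O: 1.062% × 250.0 = 2.655 lb
  PbO: 10.42% × 250.0 = 26.05 lb
  SiO2: 60.98% × 250.0 = 152.4 lb
  Al2O3: 27.54% × 250.0 = 68.85 lb
Sums-versus-targets review working from each reported weight, for the quoted basis mass (oxide sums agree with the targets given rounding of the digits):
  Li2O: 59.80·0.04440 = 2.655 lb (target 2.655 lb)
  PbO: 26.08·0.9990 = 26.05 lb (target 26.05 lb)
  SiO2: 59.80·0.7823 + 106.2·0.9949 = 152.4 lb (target 152.4 lb)
  Al2O3: 59.80·0.1633 + 106.2·0.003000 + 90.30·0.6508 = 68.85 lb (target 68.85 lb)
Mass balance on the glass: total batch − LOI = 250.0 lb (summing oxide targets gives 250.0 lb; the stated basis being 250.0 lb — any gap is answer rounding).
Batch grand total — Σ batch = 282.4 lb; LOI removed, Σ of batch·LOI: 32.38 lb; yield = glass ÷ total batch = 88.53%.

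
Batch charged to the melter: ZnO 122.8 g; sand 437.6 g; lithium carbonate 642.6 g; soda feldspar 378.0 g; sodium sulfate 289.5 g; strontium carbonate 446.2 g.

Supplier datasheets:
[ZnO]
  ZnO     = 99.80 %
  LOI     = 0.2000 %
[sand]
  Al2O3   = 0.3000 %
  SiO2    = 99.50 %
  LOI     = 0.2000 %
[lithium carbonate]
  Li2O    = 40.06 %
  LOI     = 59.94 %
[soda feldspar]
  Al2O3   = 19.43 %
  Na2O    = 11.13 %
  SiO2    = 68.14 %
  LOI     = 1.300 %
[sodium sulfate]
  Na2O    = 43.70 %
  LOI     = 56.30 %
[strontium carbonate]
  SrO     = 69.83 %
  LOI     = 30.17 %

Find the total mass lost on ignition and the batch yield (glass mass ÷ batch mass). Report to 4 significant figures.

LOI loss = 688.8 g; glass = 1628 g; yield = 70.27%

The working math keeps full float precision from start to finish. The intermediate values appear rounded off to 4 significant figures alongside each step — each reported figure sees exactly one rounding; the derived quantities (the six compositions, yield, glass mass, LOI, totals) are rebuilt in full precision using the weight values per 1628 g of glass exactly as shown in either problem or answer.
Material-by-material LOI:
  ZnO: 122.8 × 0.002000 = 0.2456 g
  sand: 437.6 × 0.002000 = 0.8752 g
  lithium carbonate: 642.6 × 0.5994 = 385.2 g
  soda feldspar: 378.0 × 0.01300 = 4.914 g
  sodium sulfate: 289.5 × 0.5630 = 163.0 g
  strontium carbonate: 446.2 × 0.3017 = 134.6 g
Total LOI = 688.8 g
Glass = batch − LOI = 2317 − 688.8 = 1628 g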